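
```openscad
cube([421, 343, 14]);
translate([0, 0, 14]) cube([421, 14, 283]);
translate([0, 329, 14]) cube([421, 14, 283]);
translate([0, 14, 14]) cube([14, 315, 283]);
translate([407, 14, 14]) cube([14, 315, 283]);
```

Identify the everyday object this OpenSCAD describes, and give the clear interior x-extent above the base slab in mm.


An open box. The internal width is 393 mm.

A 421×343 base slab with four walls standing on it — an open box. The base is 421 mm wide and the walls are 14 mm thick, so the internal width is 421 − 2 × 14 = 393 mm.


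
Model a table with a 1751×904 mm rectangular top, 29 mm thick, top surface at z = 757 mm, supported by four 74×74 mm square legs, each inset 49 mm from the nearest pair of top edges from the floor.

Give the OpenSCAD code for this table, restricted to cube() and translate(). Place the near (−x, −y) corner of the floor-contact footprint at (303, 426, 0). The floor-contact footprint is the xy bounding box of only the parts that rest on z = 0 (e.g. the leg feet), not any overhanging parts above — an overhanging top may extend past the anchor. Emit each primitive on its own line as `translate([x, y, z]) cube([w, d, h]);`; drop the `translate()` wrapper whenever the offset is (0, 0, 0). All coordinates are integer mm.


translate([254, 377, 728]) cube([1751, 904, 29]);
translate([303, 426, 0]) cube([74, 74, 728]);
translate([1882, 426, 0]) cube([74, 74, 728]);
translate([303, 1158, 0]) cube([74, 74, 728]);
translate([1882, 1158, 0]) cube([74, 74, 728]);


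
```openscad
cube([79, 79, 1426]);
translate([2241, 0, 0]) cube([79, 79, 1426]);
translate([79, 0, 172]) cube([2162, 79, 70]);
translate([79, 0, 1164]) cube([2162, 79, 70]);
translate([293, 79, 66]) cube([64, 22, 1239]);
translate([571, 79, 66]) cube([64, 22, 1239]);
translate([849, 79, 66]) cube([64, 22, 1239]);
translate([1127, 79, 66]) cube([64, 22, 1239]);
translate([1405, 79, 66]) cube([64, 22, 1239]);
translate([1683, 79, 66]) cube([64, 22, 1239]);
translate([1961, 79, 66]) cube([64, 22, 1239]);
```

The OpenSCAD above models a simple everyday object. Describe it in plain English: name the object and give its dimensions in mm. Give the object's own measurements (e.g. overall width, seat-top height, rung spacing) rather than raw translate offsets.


A fence section. Two 79×79 mm posts, 1426 mm tall, stand on the floor with a clear span of 2162 mm between their inner faces. Two horizontal rails of 79×70 mm section span the gap between the posts with their undersides at z = 172 mm and z = 1164 mm, flush with the posts' −y face. 7 pickets, each 64 mm wide, 22 mm thick and 1239 mm tall, are fixed to the +y face of the rails with their bottoms at z = 66 mm, spaced across the span with a 214 mm gap after the −x post and between neighbouring pickets, with 216 mm left before the +x post.


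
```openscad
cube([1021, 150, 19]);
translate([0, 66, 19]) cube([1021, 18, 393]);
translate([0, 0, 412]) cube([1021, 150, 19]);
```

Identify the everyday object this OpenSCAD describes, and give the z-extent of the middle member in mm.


An I-beam. The web height is 393 mm.

Two wide flanges with a thin centred web — an I-beam. Overall 431 mm minus two 19 mm flanges gives a web of 431 − 2·19 = 393 mm.


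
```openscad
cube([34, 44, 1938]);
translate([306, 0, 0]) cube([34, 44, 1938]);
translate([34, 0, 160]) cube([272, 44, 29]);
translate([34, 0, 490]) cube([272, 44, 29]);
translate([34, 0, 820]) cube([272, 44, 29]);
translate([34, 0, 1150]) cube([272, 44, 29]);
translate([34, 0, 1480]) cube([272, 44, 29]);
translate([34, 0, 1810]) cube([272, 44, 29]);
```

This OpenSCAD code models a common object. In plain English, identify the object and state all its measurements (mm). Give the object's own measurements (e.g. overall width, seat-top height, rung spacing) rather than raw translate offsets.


A straight ladder. Two 34×44 mm vertical rails, 1938 mm tall, stand 340 mm apart (outside-to-outside) with their front faces coplanar on the −y side. 6 rungs, each 44 mm deep and 29 mm tall, span between the inner faces of the rails, front faces flush with the rails. The lowest rung's underside is at z = 160 mm and rungs are spaced 330 mm apart (underside to underside).


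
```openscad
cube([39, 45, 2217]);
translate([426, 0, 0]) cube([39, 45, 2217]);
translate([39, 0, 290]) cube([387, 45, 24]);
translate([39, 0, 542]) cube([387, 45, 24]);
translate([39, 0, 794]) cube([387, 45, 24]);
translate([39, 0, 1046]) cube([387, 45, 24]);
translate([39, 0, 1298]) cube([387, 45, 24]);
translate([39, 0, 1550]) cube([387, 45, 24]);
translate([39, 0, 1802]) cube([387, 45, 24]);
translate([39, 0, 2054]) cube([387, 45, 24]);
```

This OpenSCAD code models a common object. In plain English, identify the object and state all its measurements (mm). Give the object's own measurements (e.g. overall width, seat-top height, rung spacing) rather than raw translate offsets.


A straight ladder. Two 39×45 mm vertical rails, 2217 mm tall, stand 465 mm apart (outside-to-outside) with their front faces coplanar on the −y side. 8 rungs, each 45 mm deep and 24 mm tall, span between the inner faces of the rails, front faces flush with the rails. The lowest rung's underside is at z = 290 mm and rungs are spaced 252 mm apart (underside to underside).


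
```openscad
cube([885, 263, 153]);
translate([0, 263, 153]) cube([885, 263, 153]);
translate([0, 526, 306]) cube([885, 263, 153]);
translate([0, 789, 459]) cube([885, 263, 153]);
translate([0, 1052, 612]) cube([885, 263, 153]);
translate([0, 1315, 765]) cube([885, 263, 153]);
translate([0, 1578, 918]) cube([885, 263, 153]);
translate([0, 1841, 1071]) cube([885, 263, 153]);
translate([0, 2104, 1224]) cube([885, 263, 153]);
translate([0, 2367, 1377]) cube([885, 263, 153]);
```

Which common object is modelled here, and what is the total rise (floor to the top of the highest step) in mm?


A staircase. The total rise is 1530 mm.

10 identical blocks, each offset up and back from the previous — a staircase. Each step is 153 mm tall and there are 10 of them, so the total rise is 10 × 153 = 1530 mm.


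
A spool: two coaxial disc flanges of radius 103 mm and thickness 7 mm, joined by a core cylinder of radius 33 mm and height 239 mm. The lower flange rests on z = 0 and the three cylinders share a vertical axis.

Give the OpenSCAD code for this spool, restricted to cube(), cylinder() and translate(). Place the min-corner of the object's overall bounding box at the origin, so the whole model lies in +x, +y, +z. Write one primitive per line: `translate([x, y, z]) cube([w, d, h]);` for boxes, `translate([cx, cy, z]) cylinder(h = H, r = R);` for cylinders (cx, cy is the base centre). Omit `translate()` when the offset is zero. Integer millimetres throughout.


translate([103, 103, 0]) cylinder(h = 7, r = 103);
translate([103, 103, 7]) cylinder(h = 239, r = 33);
translate([103, 103, 246]) cylinder(h = 7, r = 103);


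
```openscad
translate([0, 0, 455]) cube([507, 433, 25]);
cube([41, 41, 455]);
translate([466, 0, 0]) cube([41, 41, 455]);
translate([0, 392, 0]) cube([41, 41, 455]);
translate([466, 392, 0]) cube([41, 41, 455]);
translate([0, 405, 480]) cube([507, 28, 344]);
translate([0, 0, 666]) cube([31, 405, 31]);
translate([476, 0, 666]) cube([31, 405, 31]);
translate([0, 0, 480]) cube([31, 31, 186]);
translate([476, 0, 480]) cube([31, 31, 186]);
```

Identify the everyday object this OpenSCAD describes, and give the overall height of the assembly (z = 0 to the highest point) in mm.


A chair. The overall height is 824 mm.

A slab on four corner posts with a tall panel at the back — a chair. The seat slab sits at z = 455 with thickness 25, and the 344 mm backrest starts at the seat top, so the overall height is 455 + 25 + 344 = 824 mm.


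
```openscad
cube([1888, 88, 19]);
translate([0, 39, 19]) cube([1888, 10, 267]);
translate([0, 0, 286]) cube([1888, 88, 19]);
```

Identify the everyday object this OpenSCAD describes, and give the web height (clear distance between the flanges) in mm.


An I-beam. The web height is 267 mm.

Two wide flanges with a thin centred web — an I-beam. Overall 305 mm minus two 19 mm flanges gives a web of 305 − 2·19 = 267 mm.


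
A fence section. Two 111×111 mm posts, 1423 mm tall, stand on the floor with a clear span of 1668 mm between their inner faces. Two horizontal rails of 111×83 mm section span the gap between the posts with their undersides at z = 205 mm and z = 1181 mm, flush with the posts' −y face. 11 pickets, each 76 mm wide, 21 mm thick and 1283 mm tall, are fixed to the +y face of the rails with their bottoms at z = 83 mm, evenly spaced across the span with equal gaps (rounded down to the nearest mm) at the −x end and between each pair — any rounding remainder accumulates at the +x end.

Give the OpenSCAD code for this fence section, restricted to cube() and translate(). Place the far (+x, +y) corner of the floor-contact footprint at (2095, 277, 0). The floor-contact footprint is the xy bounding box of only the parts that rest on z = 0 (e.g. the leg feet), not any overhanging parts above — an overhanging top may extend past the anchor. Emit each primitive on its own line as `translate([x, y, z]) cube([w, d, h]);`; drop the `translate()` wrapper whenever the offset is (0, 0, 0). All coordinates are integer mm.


translate([205, 166, 0]) cube([111, 111, 1423]);
translate([1984, 166, 0]) cube([111, 111, 1423]);
translate([316, 166, 205]) cube([1668, 111, 83]);
translate([316, 166, 1181]) cube([1668, 111, 83]);
translate([385, 277, 83]) cube([76, 21, 1283]);
translate([530, 277, 83]) cube([76, 21, 1283]);
translate([675, 277, 83]) cube([76, 21, 1283]);
translate([820, 277, 83]) cube([76, 21, 1283]);
translate([965, 277, 83]) cube([76, 21, 1283]);
translate([1110, 277, 83]) cube([76, 21, 1283]);
translate([1255, 277, 83]) cube([76, 21, 1283]);
translate([1400, 277, 83]) cube([76, 21, 1283]);
translate([1545, 277, 83]) cube([76, 21, 1283]);
translate([1690, 277, 83]) cube([76, 21, 1283]);
translate([1835, 277, 83]) cube([76, 21, 1283]);


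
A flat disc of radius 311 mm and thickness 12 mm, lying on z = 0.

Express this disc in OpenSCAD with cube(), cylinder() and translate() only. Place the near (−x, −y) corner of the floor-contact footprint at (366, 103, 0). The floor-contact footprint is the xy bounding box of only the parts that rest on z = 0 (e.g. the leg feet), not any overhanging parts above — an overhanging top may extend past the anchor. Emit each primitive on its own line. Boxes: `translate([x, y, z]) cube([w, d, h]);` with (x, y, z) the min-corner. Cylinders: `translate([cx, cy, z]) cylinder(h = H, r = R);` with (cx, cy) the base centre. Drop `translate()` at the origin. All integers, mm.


translate([677, 414, 0]) cylinder(h = 12, r = 311);


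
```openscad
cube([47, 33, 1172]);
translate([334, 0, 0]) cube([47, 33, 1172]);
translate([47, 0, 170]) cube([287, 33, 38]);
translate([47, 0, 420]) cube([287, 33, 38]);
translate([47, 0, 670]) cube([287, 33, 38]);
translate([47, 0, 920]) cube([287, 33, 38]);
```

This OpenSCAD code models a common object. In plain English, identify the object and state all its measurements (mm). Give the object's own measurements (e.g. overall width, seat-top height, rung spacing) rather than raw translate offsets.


A straight ladder. Two 47×33 mm vertical rails, 1172 mm tall, stand 381 mm apart (outside-to-outside) with their front faces coplanar on the −y side. 4 rungs, each 33 mm deep and 38 mm tall, span between the inner faces of the rails, front faces flush with the rails. The lowest rung's underside is at z = 170 mm and rungs are spaced 250 mm apart (underside to underside).


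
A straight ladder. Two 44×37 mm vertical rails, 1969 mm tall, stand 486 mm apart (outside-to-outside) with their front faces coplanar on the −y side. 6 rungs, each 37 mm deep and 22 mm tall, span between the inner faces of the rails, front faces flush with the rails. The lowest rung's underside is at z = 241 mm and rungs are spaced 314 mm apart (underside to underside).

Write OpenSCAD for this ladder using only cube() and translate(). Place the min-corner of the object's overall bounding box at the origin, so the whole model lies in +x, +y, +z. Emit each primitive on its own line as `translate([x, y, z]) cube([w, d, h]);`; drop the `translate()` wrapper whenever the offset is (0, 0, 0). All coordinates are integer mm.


cube([44, 37, 1969]);
translate([442, 0, 0]) cube([44, 37, 1969]);
translate([44, 0, 241]) cube([398, 37, 22]);
translate([44, 0, 555]) cube([398, 37, 22]);
translate([44, 0, 869]) cube([398, 37, 22]);
translate([44, 0, 1183]) cube([398, 37, 22]);
translate([44, 0, 1497]) cube([398, 37, 22]);
translate([44, 0, 1811]) cube([398, 37, 22]);


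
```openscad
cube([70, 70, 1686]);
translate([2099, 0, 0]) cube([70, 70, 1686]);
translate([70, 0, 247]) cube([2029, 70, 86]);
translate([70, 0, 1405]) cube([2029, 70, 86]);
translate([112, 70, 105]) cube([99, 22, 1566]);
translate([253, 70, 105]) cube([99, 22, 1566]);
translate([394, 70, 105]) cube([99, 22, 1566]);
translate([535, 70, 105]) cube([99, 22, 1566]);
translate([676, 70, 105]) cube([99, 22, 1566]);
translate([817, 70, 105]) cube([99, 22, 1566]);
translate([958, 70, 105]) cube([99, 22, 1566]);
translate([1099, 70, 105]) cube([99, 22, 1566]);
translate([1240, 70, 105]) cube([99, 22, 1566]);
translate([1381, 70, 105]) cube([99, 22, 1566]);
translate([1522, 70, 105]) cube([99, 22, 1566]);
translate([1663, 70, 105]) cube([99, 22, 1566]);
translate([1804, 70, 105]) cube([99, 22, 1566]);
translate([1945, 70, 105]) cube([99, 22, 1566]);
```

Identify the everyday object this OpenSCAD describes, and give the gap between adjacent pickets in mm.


A fence section. The picket gap is 42 mm.

Two posts, two rails, 14 pickets — a fence section. Span 2029 mm holds 14 pickets of 99 mm with 15 equal gaps: ⌊(2029 − 14·99) / 15⌋ = 42 mm.


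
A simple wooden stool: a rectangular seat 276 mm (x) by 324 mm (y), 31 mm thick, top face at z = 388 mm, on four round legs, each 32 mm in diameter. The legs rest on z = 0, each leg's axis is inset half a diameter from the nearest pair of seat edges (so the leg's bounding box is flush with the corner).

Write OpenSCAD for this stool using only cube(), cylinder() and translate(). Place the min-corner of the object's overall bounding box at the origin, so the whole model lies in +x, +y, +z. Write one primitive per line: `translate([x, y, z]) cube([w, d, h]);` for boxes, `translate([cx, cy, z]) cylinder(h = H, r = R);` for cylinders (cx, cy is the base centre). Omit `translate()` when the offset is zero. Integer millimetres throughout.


translate([0, 0, 357]) cube([276, 324, 31]);
translate([16, 16, 0]) cylinder(h = 357, r = 16);
translate([260, 16, 0]) cylinder(h = 357, r = 16);
translate([16, 308, 0]) cylinder(h = 357, r = 16);
translate([260, 308, 0]) cylinder(h = 357, r = 16);


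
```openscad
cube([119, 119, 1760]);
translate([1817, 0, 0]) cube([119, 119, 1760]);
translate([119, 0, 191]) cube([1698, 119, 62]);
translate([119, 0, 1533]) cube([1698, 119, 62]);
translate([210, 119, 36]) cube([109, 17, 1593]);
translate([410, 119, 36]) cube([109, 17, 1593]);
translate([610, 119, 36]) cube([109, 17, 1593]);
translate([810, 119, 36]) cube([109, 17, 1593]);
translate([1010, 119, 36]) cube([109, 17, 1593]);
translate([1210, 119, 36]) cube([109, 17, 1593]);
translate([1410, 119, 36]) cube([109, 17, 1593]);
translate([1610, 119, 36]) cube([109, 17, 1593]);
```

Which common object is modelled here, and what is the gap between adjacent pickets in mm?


A fence section. The picket gap is 91 mm.

Two posts, two rails, 8 pickets — a fence section. Span 1698 mm holds 8 pickets of 109 mm with 9 equal gaps: ⌊(1698 − 8·109) / 9⌋ = 91 mm.


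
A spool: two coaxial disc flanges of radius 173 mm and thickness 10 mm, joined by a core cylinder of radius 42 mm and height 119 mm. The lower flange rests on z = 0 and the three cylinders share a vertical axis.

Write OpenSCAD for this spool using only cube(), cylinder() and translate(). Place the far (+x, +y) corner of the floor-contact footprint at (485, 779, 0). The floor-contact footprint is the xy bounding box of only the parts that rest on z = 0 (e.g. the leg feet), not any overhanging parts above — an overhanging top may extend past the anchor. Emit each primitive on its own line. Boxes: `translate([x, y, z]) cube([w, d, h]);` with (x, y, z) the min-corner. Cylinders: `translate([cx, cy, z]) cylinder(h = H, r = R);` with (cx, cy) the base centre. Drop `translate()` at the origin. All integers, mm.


translate([312, 606, 0]) cylinder(h = 10, r = 173);
translate([312, 606, 10]) cylinder(h = 119, r = 42);
translate([312, 606, 129]) cylinder(h = 10, r = 173);


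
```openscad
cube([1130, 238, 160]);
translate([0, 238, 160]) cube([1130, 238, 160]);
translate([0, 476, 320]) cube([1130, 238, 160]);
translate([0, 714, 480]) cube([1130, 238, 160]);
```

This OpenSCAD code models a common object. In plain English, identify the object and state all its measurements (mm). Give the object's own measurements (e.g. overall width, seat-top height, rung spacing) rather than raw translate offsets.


A straight staircase of 4 solid steps. Each step is 1130 mm wide (x), 238 mm deep (y, the going) and 160 mm tall (the rise). The first step rests on the floor; each subsequent step sits one going further in +y and one rise higher in +z, directly behind and above the previous step with no overlap.


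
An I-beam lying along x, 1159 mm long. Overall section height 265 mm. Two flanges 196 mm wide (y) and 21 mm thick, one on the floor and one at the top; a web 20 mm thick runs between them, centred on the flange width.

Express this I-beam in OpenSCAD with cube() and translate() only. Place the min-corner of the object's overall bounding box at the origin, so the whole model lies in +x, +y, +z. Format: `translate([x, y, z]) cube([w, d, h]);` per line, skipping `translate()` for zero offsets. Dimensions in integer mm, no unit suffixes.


cube([1159, 196, 21]);
translate([0, 88, 21]) cube([1159, 20, 223]);
translate([0, 0, 244]) cube([1159, 196, 21]);


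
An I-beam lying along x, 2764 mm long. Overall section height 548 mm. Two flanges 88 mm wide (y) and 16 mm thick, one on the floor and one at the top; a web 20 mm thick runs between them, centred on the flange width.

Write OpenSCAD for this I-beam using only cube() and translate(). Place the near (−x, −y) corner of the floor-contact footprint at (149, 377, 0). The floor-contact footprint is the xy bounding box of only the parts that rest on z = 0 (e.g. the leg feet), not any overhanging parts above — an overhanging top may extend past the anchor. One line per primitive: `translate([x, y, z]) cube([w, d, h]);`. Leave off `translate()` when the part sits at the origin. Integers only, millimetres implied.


translate([149, 377, 0]) cube([2764, 88, 16]);
translate([149, 411, 16]) cube([2764, 20, 516]);
translate([149, 377, 532]) cube([2764, 88, 16]);


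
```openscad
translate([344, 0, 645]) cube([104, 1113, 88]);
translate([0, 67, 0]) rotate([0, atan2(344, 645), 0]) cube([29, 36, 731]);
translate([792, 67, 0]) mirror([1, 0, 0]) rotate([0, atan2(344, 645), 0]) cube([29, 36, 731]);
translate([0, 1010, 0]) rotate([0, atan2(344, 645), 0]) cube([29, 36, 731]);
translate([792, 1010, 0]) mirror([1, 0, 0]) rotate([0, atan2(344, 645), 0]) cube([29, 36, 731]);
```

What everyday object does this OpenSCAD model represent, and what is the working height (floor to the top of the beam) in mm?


A sawhorse. The overall height is 733 mm.

A beam across two mirrored pairs of raked legs — a sawhorse. The beam's underside is at z = 645 (matching the legs' vertical rise in atan2(344, 645)) and the beam is 88 mm tall, so its top is at 645 + 88 = 733 mm. The raked legs top out at the beam's underside, so that is the highest point.


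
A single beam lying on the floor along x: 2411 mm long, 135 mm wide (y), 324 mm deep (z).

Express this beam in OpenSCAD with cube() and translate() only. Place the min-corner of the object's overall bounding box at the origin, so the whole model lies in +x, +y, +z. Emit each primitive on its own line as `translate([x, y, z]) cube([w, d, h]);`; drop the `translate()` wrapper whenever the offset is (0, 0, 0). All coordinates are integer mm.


cube([2411, 135, 324]);


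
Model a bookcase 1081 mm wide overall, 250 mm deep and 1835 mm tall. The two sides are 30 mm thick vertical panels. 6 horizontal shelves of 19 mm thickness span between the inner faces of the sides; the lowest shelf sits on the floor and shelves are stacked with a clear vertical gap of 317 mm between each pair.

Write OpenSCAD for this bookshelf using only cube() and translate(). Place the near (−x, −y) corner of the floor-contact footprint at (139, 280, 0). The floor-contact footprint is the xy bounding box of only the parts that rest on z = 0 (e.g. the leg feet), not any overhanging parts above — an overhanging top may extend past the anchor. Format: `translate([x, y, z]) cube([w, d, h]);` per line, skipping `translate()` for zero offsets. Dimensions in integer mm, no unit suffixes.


translate([139, 280, 0]) cube([30, 250, 1835]);
translate([1190, 280, 0]) cube([30, 250, 1835]);
translate([169, 280, 0]) cube([1021, 250, 19]);
translate([169, 280, 336]) cube([1021, 250, 19]);
translate([169, 280, 672]) cube([1021, 250, 19]);
translate([169, 280, 1008]) cube([1021, 250, 19]);
translate([169, 280, 1344]) cube([1021, 250, 19]);
translate([169, 280, 1680]) cube([1021, 250, 19]);


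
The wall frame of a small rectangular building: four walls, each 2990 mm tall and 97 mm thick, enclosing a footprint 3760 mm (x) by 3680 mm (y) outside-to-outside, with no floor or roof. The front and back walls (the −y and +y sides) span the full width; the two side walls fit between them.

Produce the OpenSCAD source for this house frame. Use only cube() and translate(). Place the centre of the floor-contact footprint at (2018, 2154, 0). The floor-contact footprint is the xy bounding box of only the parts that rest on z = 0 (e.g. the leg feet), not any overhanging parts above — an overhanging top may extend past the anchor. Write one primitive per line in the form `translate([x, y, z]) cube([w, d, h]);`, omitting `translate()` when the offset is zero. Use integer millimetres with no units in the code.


translate([138, 314, 0]) cube([3760, 97, 2990]);
translate([138, 3897, 0]) cube([3760, 97, 2990]);
translate([138, 411, 0]) cube([97, 3486, 2990]);
translate([3801, 411, 0]) cube([97, 3486, 2990]);


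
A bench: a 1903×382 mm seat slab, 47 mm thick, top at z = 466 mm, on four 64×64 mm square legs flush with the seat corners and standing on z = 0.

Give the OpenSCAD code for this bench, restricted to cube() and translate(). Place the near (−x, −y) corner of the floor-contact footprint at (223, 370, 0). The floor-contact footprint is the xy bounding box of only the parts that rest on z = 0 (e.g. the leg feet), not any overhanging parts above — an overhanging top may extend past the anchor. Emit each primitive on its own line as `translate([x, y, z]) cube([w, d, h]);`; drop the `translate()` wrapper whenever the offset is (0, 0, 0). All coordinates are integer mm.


translate([223, 370, 419]) cube([1903, 382, 47]);
translate([223, 370, 0]) cube([64, 64, 419]);
translate([223, 688, 0]) cube([64, 64, 419]);
translate([2062, 370, 0]) cube([64, 64, 419]);
translate([2062, 688, 0]) cube([64, 64, 419]);


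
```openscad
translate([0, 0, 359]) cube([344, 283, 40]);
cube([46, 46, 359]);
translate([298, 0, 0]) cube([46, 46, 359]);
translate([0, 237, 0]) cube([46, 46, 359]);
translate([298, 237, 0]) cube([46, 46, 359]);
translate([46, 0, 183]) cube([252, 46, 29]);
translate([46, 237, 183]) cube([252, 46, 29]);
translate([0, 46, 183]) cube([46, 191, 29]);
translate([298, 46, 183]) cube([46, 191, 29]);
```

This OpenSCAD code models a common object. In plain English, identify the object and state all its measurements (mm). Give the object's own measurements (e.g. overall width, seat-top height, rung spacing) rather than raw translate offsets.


A four-legged stool. The seat is a 344×283×40 mm slab whose top surface is at z = 399 mm; four square legs, each 46×46 mm in cross-section, run from the floor (z = 0) to the underside of the seat, each flush with a corner of the seat. Four stretchers, 46 mm wide and 29 mm tall, connect adjacent legs with their undersides at z = 183 mm, each running between the inner faces of the legs it joins and aligned with the legs' outer faces on the other axis.


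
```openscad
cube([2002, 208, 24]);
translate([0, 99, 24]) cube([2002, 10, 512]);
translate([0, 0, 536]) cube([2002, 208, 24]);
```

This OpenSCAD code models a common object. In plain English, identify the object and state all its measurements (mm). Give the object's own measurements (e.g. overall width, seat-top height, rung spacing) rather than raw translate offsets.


An I-beam lying along x, 2002 mm long. Overall section height 560 mm. Two flanges 208 mm wide (y) and 24 mm thick, one on the floor and one at the top; a web 10 mm thick runs between them, centred on the flange width.


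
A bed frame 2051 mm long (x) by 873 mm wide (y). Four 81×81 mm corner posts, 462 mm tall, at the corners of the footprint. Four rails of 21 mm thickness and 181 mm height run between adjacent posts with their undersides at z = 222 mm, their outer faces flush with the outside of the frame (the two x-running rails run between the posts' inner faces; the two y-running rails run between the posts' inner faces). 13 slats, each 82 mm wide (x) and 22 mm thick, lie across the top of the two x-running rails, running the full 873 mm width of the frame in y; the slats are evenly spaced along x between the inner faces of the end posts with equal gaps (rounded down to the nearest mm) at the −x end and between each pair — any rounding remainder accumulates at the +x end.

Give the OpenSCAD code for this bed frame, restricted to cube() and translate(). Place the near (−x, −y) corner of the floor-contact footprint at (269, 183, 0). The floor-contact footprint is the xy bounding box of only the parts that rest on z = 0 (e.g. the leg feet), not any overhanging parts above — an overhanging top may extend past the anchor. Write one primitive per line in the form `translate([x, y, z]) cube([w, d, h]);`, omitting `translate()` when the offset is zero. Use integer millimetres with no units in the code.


translate([269, 183, 0]) cube([81, 81, 462]);
translate([269, 975, 0]) cube([81, 81, 462]);
translate([2239, 183, 0]) cube([81, 81, 462]);
translate([2239, 975, 0]) cube([81, 81, 462]);
translate([350, 183, 222]) cube([1889, 21, 181]);
translate([350, 1035, 222]) cube([1889, 21, 181]);
translate([269, 264, 222]) cube([21, 711, 181]);
translate([2299, 264, 222]) cube([21, 711, 181]);
translate([408, 183, 403]) cube([82, 873, 22]);
translate([548, 183, 403]) cube([82, 873, 22]);
translate([688, 183, 403]) cube([82, 873, 22]);
translate([828, 183, 403]) cube([82, 873, 22]);
translate([968, 183, 403]) cube([82, 873, 22]);
translate([1108, 183, 403]) cube([82, 873, 22]);
translate([1248, 183, 403]) cube([82, 873, 22]);
translate([1388, 183, 403]) cube([82, 873, 22]);
translate([1528, 183, 403]) cube([82, 873, 22]);
translate([1668, 183, 403]) cube([82, 873, 22]);
translate([1808, 183, 403]) cube([82, 873, 22]);
translate([1948, 183, 403]) cube([82, 873, 22]);
translate([2088, 183, 403]) cube([82, 873, 22]);


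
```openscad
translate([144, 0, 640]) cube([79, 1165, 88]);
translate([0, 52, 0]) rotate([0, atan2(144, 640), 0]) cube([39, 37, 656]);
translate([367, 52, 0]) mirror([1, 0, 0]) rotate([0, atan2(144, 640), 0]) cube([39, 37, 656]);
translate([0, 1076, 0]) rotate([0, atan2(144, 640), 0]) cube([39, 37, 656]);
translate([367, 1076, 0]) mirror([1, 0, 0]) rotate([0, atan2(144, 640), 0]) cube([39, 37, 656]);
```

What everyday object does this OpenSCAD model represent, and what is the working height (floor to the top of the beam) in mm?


A sawhorse. The overall height is 728 mm.

A beam across two mirrored pairs of raked legs — a sawhorse. The beam's underside is at z = 640 (matching the legs' vertical rise in atan2(144, 640)) and the beam is 88 mm tall, so its top is at 640 + 88 = 728 mm. The raked legs top out at the beam's underside, so that is the highest point.


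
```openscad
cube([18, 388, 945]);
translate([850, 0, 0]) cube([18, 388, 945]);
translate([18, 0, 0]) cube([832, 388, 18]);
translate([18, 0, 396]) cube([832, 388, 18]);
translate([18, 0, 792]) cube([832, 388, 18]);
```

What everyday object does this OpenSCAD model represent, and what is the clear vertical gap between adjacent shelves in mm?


A bookshelf. The clear shelf gap is 378 mm.

Two tall side panels with 3 horizontal boards between them — a bookshelf. The first two shelf undersides are at z = 0 and z = 396; with shelf thickness 18, the clear gap is 396 − 0 − 18 = 378 mm.


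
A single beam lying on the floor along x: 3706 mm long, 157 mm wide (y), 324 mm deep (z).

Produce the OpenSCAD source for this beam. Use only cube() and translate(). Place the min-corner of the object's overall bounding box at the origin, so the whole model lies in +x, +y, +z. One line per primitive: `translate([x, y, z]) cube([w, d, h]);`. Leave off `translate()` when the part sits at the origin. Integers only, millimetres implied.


cube([3706, 157, 324]);


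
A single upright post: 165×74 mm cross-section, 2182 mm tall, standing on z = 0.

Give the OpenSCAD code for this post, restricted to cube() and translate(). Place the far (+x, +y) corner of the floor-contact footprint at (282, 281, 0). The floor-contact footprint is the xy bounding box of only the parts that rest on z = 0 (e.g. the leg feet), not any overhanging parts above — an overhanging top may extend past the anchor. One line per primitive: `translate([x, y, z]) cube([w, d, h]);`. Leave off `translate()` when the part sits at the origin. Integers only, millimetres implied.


translate([117, 207, 0]) cube([165, 74, 2182]);


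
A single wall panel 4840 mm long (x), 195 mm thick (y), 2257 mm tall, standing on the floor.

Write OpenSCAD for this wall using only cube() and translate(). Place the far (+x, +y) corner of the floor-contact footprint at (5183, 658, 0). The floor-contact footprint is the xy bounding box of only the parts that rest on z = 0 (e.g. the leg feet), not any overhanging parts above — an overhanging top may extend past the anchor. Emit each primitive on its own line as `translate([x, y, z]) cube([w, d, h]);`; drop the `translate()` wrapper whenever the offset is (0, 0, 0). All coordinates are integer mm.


translate([343, 463, 0]) cube([4840, 195, 2257]);


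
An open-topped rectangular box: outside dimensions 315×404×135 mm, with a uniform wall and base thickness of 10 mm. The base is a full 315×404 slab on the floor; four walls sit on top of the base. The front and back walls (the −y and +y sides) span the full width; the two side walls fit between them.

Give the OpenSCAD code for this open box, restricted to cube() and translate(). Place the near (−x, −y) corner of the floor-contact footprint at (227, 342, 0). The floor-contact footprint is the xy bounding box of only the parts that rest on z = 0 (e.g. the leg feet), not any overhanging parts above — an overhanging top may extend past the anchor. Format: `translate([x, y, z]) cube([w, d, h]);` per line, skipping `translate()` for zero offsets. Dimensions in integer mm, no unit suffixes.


translate([227, 342, 0]) cube([315, 404, 10]);
translate([227, 342, 10]) cube([315, 10, 125]);
translate([227, 736, 10]) cube([315, 10, 125]);
translate([227, 352, 10]) cube([10, 384, 125]);
translate([532, 352, 10]) cube([10, 384, 125]);


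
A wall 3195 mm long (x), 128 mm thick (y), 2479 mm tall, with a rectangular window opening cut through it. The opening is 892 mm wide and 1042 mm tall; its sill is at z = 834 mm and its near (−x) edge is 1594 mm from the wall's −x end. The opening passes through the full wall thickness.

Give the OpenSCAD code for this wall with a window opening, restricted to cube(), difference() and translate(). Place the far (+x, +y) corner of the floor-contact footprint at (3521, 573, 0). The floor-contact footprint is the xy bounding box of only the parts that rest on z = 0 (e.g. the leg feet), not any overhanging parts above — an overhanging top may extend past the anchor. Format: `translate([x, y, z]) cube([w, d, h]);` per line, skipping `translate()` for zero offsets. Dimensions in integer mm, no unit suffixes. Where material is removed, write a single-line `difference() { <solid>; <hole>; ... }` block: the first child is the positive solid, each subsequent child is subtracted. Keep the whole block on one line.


difference() { translate([326, 445, 0]) cube([3195, 128, 2479]); translate([1920, 445, 834]) cube([892, 128, 1042]); }


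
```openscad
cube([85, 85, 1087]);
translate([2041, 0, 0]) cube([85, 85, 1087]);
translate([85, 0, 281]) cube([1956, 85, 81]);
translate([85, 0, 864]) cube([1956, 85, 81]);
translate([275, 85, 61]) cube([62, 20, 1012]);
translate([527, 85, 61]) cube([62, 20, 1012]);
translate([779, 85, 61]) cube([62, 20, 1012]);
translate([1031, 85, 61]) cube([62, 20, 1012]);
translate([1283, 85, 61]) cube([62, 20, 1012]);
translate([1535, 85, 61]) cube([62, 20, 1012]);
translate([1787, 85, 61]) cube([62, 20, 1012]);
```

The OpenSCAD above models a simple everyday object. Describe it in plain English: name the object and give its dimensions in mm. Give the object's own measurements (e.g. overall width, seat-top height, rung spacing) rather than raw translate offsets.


A fence section. Two 85×85 mm posts, 1087 mm tall, stand on the floor with a clear span of 1956 mm between their inner faces. Two horizontal rails of 85×81 mm section span the gap between the posts with their undersides at z = 281 mm and z = 864 mm, flush with the posts' −y face. 7 pickets, each 62 mm wide, 20 mm thick and 1012 mm tall, are fixed to the +y face of the rails with their bottoms at z = 61 mm, spaced across the span with a 190 mm gap after the −x post and between neighbouring pickets, with 192 mm left before the +x post.


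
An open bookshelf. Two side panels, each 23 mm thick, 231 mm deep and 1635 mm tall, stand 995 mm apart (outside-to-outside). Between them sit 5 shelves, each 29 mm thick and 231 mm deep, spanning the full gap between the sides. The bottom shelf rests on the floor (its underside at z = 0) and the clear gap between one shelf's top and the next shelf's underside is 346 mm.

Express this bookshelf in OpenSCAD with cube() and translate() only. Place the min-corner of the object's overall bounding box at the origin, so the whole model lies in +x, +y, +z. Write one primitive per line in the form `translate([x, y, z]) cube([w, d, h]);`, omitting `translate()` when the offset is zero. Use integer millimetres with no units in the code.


cube([23, 231, 1635]);
translate([972, 0, 0]) cube([23, 231, 1635]);
translate([23, 0, 0]) cube([949, 231, 29]);
translate([23, 0, 375]) cube([949, 231, 29]);
translate([23, 0, 750]) cube([949, 231, 29]);
translate([23, 0, 1125]) cube([949, 231, 29]);
translate([23, 0, 1500]) cube([949, 231, 29]);


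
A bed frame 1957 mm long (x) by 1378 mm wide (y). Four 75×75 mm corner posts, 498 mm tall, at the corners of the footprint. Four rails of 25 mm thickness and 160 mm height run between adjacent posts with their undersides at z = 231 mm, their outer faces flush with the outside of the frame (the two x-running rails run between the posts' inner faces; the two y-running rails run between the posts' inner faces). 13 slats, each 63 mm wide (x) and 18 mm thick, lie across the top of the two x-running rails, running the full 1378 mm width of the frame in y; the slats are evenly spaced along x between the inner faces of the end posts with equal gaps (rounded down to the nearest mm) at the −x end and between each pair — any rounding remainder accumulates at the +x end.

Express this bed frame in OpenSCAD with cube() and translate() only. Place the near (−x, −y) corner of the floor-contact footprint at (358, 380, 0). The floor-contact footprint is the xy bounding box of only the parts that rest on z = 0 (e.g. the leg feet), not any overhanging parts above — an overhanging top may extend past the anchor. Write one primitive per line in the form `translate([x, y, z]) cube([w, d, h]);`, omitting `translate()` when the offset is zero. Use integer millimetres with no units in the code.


translate([358, 380, 0]) cube([75, 75, 498]);
translate([358, 1683, 0]) cube([75, 75, 498]);
translate([2240, 380, 0]) cube([75, 75, 498]);
translate([2240, 1683, 0]) cube([75, 75, 498]);
translate([433, 380, 231]) cube([1807, 25, 160]);
translate([433, 1733, 231]) cube([1807, 25, 160]);
translate([358, 455, 231]) cube([25, 1228, 160]);
translate([2290, 455, 231]) cube([25, 1228, 160]);
translate([503, 380, 391]) cube([63, 1378, 18]);
translate([636, 380, 391]) cube([63, 1378, 18]);
translate([769, 380, 391]) cube([63, 1378, 18]);
translate([902, 380, 391]) cube([63, 1378, 18]);
translate([1035, 380, 391]) cube([63, 1378, 18]);
translate([1168, 380, 391]) cube([63, 1378, 18]);
translate([1301, 380, 391]) cube([63, 1378, 18]);
translate([1434, 380, 391]) cube([63, 1378, 18]);
translate([1567, 380, 391]) cube([63, 1378, 18]);
translate([1700, 380, 391]) cube([63, 1378, 18]);
translate([1833, 380, 391]) cube([63, 1378, 18]);
translate([1966, 380, 391]) cube([63, 1378, 18]);
translate([2099, 380, 391]) cube([63, 1378, 18]);


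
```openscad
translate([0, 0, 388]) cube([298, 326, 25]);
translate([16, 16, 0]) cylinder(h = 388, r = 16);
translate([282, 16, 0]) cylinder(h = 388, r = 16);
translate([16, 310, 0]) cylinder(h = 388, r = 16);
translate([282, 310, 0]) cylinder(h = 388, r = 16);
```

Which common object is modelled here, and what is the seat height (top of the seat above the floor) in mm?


A stool. The seat height is 413 mm.

A 298×326×25 slab at z = 388 on four corner cylinders — a stool. The seat top is 388 + 25 = 413 mm.


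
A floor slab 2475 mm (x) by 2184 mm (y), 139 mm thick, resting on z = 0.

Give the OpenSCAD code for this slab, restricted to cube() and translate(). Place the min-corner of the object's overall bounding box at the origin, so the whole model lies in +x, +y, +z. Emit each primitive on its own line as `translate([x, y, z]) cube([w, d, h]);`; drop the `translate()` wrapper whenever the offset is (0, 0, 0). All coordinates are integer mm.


cube([2475, 2184, 139]);


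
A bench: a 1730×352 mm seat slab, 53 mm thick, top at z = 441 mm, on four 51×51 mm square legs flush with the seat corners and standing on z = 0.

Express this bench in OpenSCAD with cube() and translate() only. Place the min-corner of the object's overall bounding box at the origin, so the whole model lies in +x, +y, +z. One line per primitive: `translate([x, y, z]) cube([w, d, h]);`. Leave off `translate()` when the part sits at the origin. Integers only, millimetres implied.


// leg_h = 441 − 53 = 388
translate([0, 0, 388]) cube([1730, 352, 53]);
cube([51, 51, 388]);
translate([0, 301, 0]) cube([51, 51, 388]);
translate([1679, 0, 0]) cube([51, 51, 388]);
translate([1679, 301, 0]) cube([51, 51, 388]);


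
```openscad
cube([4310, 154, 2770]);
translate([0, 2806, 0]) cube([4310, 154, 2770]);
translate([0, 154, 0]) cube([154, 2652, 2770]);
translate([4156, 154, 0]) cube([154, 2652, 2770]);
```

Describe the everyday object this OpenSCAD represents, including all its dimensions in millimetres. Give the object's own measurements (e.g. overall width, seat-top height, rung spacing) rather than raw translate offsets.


The wall frame of a small rectangular building: four walls, each 2770 mm tall and 154 mm thick, enclosing a footprint 4310 mm (x) by 2960 mm (y) outside-to-outside, with no floor or roof. The front and back walls (the −y and +y sides) span the full width; the two side walls fit between them.


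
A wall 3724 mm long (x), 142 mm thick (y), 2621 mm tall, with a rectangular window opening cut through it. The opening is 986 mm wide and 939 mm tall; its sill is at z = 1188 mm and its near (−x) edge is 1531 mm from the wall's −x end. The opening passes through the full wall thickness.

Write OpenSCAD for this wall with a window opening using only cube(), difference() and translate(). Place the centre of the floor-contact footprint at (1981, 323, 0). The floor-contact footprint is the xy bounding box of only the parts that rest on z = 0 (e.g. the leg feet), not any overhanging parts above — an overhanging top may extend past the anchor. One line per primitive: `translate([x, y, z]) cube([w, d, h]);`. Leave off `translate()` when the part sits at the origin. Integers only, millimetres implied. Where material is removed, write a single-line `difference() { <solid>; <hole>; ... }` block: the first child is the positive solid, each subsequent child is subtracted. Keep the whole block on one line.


difference() { translate([119, 252, 0]) cube([3724, 142, 2621]); translate([1650, 252, 1188]) cube([986, 142, 939]); }
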